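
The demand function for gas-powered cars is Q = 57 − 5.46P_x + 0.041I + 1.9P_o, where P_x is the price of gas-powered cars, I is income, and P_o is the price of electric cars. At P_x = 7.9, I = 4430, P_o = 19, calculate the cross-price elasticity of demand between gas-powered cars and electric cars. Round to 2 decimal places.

At the given point, Q = 57 − 5.46(7.9) + 0.041(4430) + 1.9(19) = 57 − 43.134 + 181.63 + 36.1 = 231.596.
∂Q/∂P_o = +1.9, so E_xy = 1.9·(19/231.596) ≈ 0.16.
E_xy > 0: the goods are substitutes.

0.16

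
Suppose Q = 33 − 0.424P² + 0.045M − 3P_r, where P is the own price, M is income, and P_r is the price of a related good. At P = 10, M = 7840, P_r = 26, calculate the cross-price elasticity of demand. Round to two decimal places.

-0.29

Evaluating quantity at (P, M, P_r) gives Q = 33 − 0.424(10)² + 0.045(7840) − 3(26) = 33 − 42.4 + 352.8 − 78 = 265.4.
∂Q/∂P_r = −3, so E_xy = -3·(26/265.4) ≈ -0.29.
E_xy < 0: the goods are complements.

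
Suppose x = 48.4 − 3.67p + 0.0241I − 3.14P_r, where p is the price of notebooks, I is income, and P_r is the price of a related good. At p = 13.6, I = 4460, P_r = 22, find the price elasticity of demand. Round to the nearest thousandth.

-1.353

Evaluating quantity at (p, I, P_r) gives x = 48.4 − 3.67(13.6) + 0.0241(4460) − 3.14(22) = 48.4 − 49.912 + 107.486 − 69.08 = 36.894.
∂x/∂p = −3.67, so E_p = (−3.67)·(13.6/36.894) ≈ -1.353.
|E_p| > 1: demand is elastic.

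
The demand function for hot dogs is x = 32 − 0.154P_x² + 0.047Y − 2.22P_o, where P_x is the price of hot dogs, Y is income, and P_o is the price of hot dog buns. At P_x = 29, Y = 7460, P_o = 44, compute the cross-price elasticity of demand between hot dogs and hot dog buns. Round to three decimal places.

At the given point, x = 32 − 0.154(29)² + 0.047(7460) − 2.22(44) = 32 − 129.514 + 350.62 − 97.68 = 155.426.
∂x/∂P_o = −2.22, so E_xy = -2.22·(44/155.426) ≈ -0.628.
E_xy < 0: the goods are complements.

-0.628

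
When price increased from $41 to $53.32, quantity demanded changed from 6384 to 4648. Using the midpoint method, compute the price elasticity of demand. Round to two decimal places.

%ΔQ = (4648 − 6384)/[(6384 + 4648)/2] = -1736/5516 ≈ -0.3147.
%ΔP = (53.32 − 41)/[(41 + 53.32)/2] = 12.32/47.16 ≈ 0.2612.
Arc elasticity E = %ΔQ/%ΔP ≈ -0.3147/0.2612 ≈ -1.20.
|E| > 1: demand is elastic over this range.

-1.20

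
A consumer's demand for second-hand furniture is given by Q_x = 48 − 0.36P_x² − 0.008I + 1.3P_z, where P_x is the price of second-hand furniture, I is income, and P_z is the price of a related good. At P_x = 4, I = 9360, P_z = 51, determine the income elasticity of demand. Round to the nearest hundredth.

-2.22

Evaluating quantity at (P_x, I, P_z) gives Q_x = 48 − 0.36(4)² − 0.008(9360) + 1.3(51) = 48 − 5.76 − 74.88 + 66.3 = 33.66.
∂Q_x/∂I = −0.008, so E_I = -0.008·(9360/33.66) ≈ -2.22.
E_I < 0: inferior good.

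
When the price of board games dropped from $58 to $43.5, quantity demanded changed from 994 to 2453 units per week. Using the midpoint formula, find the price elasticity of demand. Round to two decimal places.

-2.96

%ΔQ = (2453 − 994)/[(994 + 2453)/2] = 1459/1723.5 ≈ 0.8465.
%Δp = (43.5 − 58)/[(58 + 43.5)/2] = -14.5/50.75 ≈ -0.2857.
Arc elasticity E = %ΔQ/%Δp ≈ 0.8465/-0.2857 ≈ -2.96.
|E| > 1: demand is elastic over this range.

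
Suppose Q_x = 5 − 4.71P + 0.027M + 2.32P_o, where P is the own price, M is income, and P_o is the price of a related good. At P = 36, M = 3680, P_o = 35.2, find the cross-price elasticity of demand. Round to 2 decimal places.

4.96

Q_x = 5 − 4.71(36) + 0.027(3680) + 2.32(35.2) = 5 − 169.56 + 99.36 + 81.664 = 16.464.
∂Q_x/∂P_o = +2.32, so E_xy = 2.32·(35.2/16.464) ≈ 4.96.
E_xy > 0: the goods are substitutes.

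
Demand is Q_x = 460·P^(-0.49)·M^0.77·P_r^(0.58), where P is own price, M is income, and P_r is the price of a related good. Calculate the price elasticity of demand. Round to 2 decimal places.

-0.49

For a Cobb–Douglas (constant-elasticity) form Q_x = A·P^α·…, the elasticity with respect to P equals the exponent α at every point.
Here the exponent on P is -0.49, so the price elasticity of demand is -0.49.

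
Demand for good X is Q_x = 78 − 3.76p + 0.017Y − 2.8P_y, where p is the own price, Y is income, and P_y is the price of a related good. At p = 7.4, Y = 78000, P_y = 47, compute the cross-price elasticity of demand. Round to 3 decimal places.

Substituting, Q_x = 78 − 3.76(7.4) + 0.017(78000) − 2.8(47) = 78 − 27.824 + 1326 − 131.6 = 1244.576.
∂Q_x/∂P_y = −2.8, so E_xy = -2.8·(47/1244.576) ≈ -0.106.
E_xy < 0: the goods are complements.

-0.106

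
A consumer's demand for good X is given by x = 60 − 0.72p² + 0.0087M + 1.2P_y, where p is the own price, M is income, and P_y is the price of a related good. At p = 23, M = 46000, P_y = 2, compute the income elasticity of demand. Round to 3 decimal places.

4.897

x = 60 − 0.72(23)² + 0.0087(46000) + 1.2(2) = 60 − 380.88 + 400.2 + 2.4 = 81.72.
∂x/∂M = +0.0087, so E_I = 0.0087·(46000/81.72) ≈ 4.897.
E_I > 1: normal good (luxury).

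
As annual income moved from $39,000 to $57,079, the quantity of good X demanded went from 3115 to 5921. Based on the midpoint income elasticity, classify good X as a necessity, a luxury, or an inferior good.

%ΔQ = (5921 − 3115)/[(3115+5921)/2] = 2806/4518 ≈ 0.6211.
%ΔY = (57,079 − 39,000)/[(39,000+57,079)/2] = 18079/48039.5 ≈ 0.3763.
E_I = %ΔQ/%ΔY ≈ 1.650.
E_I > 1: normal good (luxury).

luxury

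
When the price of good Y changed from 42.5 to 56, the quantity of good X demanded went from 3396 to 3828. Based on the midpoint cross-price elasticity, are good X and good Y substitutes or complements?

%ΔQ_x = (3828 − 3396)/[(3396+3828)/2] = 432/3612 ≈ 0.1196.
%ΔP_y = (56 − 42.5)/[(42.5+56)/2] ≈ 0.2741.
E_xy = 0.1196/0.2741 ≈ 0.436.
E_xy > 0, so the goods are substitutes.

substitutes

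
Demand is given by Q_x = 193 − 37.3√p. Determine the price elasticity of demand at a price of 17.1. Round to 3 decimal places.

-1.990

At p = 17.1, Q_x = 38.7565.
dQ_x/dp = −37.3/(2√p) = −37.3/(2·4.1352).
Point elasticity E = (dQ_x/dp)·(p/Q_x) = -4.51 × 17.1/38.7565 ≈ -1.990.
|E| > 1, so demand is elastic at this price.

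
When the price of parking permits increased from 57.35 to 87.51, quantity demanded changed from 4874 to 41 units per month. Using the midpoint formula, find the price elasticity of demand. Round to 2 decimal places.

-4.72

%ΔQ = (41 − 4874)/[(4874 + 41)/2] = -4833/2457.5 ≈ -1.9666.
%Δp = (87.51 − 57.35)/[(57.35 + 87.51)/2] = 30.16/72.43 ≈ 0.4164.
Arc elasticity E = %ΔQ/%Δp ≈ -1.9666/0.4164 ≈ -4.72.
|E| > 1: demand is elastic over this range.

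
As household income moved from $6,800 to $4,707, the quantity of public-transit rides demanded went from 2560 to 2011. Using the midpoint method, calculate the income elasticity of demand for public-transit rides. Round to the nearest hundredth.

%ΔQ = (2011 − 2560)/[(2560+2011)/2] = -549/2285.5 ≈ -0.2402.
%ΔY = (4,707 − 6,800)/[(6,800+4,707)/2] = -2093/5753.5 ≈ -0.3638.
E_I = %ΔQ/%ΔY ≈ 0.66.
E_I ∈ (0,1): normal good (necessity).

0.66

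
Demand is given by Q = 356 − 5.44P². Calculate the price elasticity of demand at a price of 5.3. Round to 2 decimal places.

-1.50

At P = 5.3, Q = 203.1904.
dQ/dP = −2·5.44·P = −57.664.
Point elasticity E = (dQ/dP)·(P/Q) = -57.664 × 5.3/203.1904 ≈ -1.50.
|E| > 1, so demand is elastic at this price.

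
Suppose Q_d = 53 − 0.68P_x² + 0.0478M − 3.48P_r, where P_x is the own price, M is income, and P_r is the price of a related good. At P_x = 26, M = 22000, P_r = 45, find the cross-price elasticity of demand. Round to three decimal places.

-0.321

First evaluate Q_d: 53 − 0.68(26)² + 0.0478(22000) − 3.48(45) = 53 − 459.68 + 1051.6 − 156.6 = 488.32.
∂Q_d/∂P_r = −3.48, so E_xy = -3.48·(45/488.32) ≈ -0.321.
E_xy < 0: the goods are complements.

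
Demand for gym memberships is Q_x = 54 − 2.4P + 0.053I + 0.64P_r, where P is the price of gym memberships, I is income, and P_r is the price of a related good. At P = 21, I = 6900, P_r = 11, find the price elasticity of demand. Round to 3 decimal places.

Evaluating quantity at (P, I, P_r) gives Q_x = 54 − 2.4(21) + 0.053(6900) + 0.64(11) = 54 − 50.4 + 365.7 + 7.04 = 376.34.
∂Q_x/∂P = −2.4, so E_p = (−2.4)·(21/376.34) ≈ -0.134.
|E_p| < 1: demand is inelastic.

-0.134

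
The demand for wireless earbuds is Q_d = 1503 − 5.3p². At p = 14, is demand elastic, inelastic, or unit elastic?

elastic

At p = 14, Q_d = 464.2.
dQ_d/dp = −2·5.3·p = −148.4.
Point elasticity E = (dQ_d/dp)·(p/Q_d) = -148.4 × 14/464.2 ≈ -4.476.
|E| ≈ 4.476 > 1, so demand is elastic.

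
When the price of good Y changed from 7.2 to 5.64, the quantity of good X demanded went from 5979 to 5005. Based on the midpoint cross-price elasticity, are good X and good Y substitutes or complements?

substitutes

%ΔQ_x = (5005 − 5979)/[(5979+5005)/2] = -974/5492 ≈ -0.1773.
%ΔP_y = (5.64 − 7.2)/[(7.2+5.64)/2] ≈ -0.2430.
E_xy = -0.1773/-0.2430 ≈ 0.730.
E_xy > 0, so the goods are substitutes.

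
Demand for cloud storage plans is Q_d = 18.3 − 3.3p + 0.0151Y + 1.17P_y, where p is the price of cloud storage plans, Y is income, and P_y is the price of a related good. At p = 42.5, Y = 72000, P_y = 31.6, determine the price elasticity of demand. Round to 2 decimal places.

-0.14

Evaluating quantity at (p, Y, P_y) gives Q_d = 18.3 − 3.3(42.5) + 0.0151(72000) + 1.17(31.6) = 18.3 − 140.25 + 1087.2 + 36.972 = 1002.222.
∂Q_d/∂p = −3.3, so E_p = (−3.3)·(42.5/1002.222) ≈ -0.14.
|E_p| < 1: demand is inelastic.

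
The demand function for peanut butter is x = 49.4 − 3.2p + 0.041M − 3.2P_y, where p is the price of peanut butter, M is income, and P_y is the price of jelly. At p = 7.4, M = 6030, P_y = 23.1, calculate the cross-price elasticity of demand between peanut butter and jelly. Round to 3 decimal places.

Substituting, x = 49.4 − 3.2(7.4) + 0.041(6030) − 3.2(23.1) = 49.4 − 23.68 + 247.23 − 73.92 = 199.03.
∂x/∂P_y = −3.2, so E_xy = -3.2·(23.1/199.03) ≈ -0.371.
E_xy < 0: the goods are complements.

-0.371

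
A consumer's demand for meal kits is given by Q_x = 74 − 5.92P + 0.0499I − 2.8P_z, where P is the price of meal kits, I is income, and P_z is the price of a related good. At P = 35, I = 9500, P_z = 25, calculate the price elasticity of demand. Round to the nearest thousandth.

-0.765

Evaluating quantity at (P, I, P_z) gives Q_x = 74 − 5.92(35) + 0.0499(9500) − 2.8(25) = 74 − 207.2 + 474.05 − 70 = 270.85.
∂Q_x/∂P = −5.92, so E_p = (−5.92)·(35/270.85) ≈ -0.765.
|E_p| < 1: demand is inelastic.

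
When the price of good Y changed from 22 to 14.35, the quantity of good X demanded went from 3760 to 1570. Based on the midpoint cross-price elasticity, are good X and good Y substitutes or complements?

substitutes

%ΔQ_x = (1570 − 3760)/[(3760+1570)/2] = -2190/2665 ≈ -0.8218.
%ΔP_y = (14.35 − 22)/[(22+14.35)/2] ≈ -0.4209.
E_xy = -0.8218/-0.4209 ≈ 1.952.
E_xy > 0, so the goods are substitutes.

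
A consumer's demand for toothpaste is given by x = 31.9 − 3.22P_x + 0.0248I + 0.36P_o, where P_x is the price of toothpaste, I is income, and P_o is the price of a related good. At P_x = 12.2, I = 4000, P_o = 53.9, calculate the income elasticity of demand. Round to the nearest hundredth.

Evaluating quantity at (P_x, I, P_o) gives x = 31.9 − 3.22(12.2) + 0.0248(4000) + 0.36(53.9) = 31.9 − 39.284 + 99.2 + 19.404 = 111.22.
∂x/∂I = +0.0248, so E_I = 0.0248·(4000/111.22) ≈ 0.89.
E_I ∈ (0,1): normal good (necessity).

0.89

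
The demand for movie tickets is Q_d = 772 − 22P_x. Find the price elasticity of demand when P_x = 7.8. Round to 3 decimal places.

At P_x = 7.8, Q_d = 600.4.
dQ_d/dP_x = −22.
Point elasticity E = (dQ_d/dP_x)·(P_x/Q_d) = -22 × 7.8/600.4 ≈ -0.286.
|E| < 1, so demand is inelastic at this price.

-0.286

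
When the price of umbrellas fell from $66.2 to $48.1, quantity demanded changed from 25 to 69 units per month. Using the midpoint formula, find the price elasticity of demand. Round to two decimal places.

-2.96

%Δq = (69 − 25)/[(25 + 69)/2] = 44/47 ≈ 0.9362.
%Δp = (48.1 − 66.2)/[(66.2 + 48.1)/2] = -18.1/57.15 ≈ -0.3167.
Arc elasticity E = %Δq/%Δp ≈ 0.9362/-0.3167 ≈ -2.96.
|E| > 1: demand is elastic over this range.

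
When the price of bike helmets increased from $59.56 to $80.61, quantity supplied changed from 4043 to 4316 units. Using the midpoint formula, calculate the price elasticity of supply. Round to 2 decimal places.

%Δq = (4316 − 4043)/[(4043 + 4316)/2] = 273/4179.5 ≈ 0.0653.
%Δp = (80.61 − 59.56)/[(59.56 + 80.61)/2] = 21.05/70.085 ≈ 0.3003.
Arc elasticity E = %Δq/%Δp ≈ 0.0653/0.3003 ≈ 0.22.
|E| < 1: supply is inelastic over this range.

0.22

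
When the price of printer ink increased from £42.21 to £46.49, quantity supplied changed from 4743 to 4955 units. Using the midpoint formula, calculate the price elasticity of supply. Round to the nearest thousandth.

%Δq = (4955 − 4743)/[(4743 + 4955)/2] = 212/4849 ≈ 0.0437.
%ΔP = (46.49 − 42.21)/[(42.21 + 46.49)/2] = 4.28/44.35 ≈ 0.0965.
Arc elasticity E = %Δq/%ΔP ≈ 0.0437/0.0965 ≈ 0.453.
|E| < 1: supply is inelastic over this range.

0.453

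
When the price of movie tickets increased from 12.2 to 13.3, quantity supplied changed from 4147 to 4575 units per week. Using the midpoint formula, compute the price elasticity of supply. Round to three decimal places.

1.138

%ΔQ = (4575 − 4147)/[(4147 + 4575)/2] = 428/4361 ≈ 0.0981.
%Δp = (13.3 − 12.2)/[(12.2 + 13.3)/2] = 1.1/12.75 ≈ 0.0863.
Arc elasticity E = %ΔQ/%Δp ≈ 0.0981/0.0863 ≈ 1.138.
|E| > 1: supply is elastic over this range.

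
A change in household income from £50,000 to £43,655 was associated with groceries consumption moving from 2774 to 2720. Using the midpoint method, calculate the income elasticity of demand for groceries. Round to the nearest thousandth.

0.145

%ΔQ = (2720 − 2774)/[(2774+2720)/2] = -54/2747 ≈ -0.0197.
%ΔY = (43,655 − 50,000)/[(50,000+43,655)/2] = -6345/46827.5 ≈ -0.1355.
E_I = %ΔQ/%ΔY ≈ 0.145.
E_I ∈ (0,1): normal good (necessity).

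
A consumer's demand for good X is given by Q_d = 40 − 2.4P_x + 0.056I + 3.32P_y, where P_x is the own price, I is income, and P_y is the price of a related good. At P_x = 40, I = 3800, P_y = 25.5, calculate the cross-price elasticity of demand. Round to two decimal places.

Substituting, Q_d = 40 − 2.4(40) + 0.056(3800) + 3.32(25.5) = 40 − 96 + 212.8 + 84.66 = 241.46.
∂Q_d/∂P_y = +3.32, so E_xy = 3.32·(25.5/241.46) ≈ 0.35.
E_xy > 0: the goods are substitutes.

0.35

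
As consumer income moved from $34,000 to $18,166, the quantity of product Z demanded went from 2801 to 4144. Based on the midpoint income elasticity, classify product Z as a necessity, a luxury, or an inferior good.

%ΔQ = (4144 − 2801)/[(2801+4144)/2] = 1343/3472.5 ≈ 0.3868.
%ΔI = (18,166 − 34,000)/[(34,000+18,166)/2] = -15834/26083 ≈ -0.6071.
E_I = %ΔQ/%ΔI ≈ -0.637.
E_I < 0: inferior good.

inferior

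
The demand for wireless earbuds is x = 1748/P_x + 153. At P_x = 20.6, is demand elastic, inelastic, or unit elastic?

At P_x = 20.6, x = 237.8544.
dx/dP_x = −1748/P_x² = −4.1191.
Point elasticity E = (dx/dP_x)·(P_x/x) = -4.1191 × 20.6/237.8544 ≈ -0.357.
|E| ≈ 0.357 < 1, so demand is inelastic.

inelastic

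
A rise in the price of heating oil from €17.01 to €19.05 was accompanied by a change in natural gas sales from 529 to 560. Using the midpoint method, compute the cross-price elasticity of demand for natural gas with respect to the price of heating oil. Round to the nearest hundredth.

%ΔQ_x = (560 − 529)/[(529+560)/2] = 31/544.5 ≈ 0.0569.
%ΔP_y = (19.05 − 17.01)/[(17.01+19.05)/2] ≈ 0.1131.
E_xy = 0.0569/0.1131 ≈ 0.50.
E_xy > 0, so natural gas and heating oil are substitutes.

0.50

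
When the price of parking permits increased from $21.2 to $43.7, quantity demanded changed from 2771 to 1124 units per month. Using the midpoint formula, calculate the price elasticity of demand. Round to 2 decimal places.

%Δq = (1124 − 2771)/[(2771 + 1124)/2] = -1647/1947.5 ≈ -0.8457.
%ΔP = (43.7 − 21.2)/[(21.2 + 43.7)/2] = 22.5/32.45 ≈ 0.6934.
Arc elasticity E = %Δq/%ΔP ≈ -0.8457/0.6934 ≈ -1.22.
|E| > 1: demand is elastic over this range.

-1.22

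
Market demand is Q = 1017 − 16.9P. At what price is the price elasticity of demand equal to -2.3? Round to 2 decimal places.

41.94

Set −bP/(a − bP) = −2.3 ⇒ bP = 2.3(a − bP) ⇒ bP(1+2.3) = 2.3·a.
P = 2.3·1017/(16.9·3.3) ≈ 41.94.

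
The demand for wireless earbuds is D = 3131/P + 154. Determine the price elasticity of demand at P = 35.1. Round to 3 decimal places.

At P = 35.1, D = 243.2023.
dD/dP = −3131/P² = −2.5414.
Point elasticity E = (dD/dP)·(P/D) = -2.5414 × 35.1/243.2023 ≈ -0.367.
|E| < 1, so demand is inelastic at this price.

-0.367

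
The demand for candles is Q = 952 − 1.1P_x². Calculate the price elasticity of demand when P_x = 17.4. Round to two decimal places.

At P_x = 17.4, Q = 618.964.
dQ/dP_x = −2·1.1·P_x = −38.28.
Point elasticity E = (dQ/dP_x)·(P_x/Q) = -38.28 × 17.4/618.964 ≈ -1.08.
|E| > 1, so demand is elastic at this price.

-1.08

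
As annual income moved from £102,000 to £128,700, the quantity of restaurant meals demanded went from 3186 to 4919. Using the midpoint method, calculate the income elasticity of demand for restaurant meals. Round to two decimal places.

%ΔQ = (4919 − 3186)/[(3186+4919)/2] = 1733/4052.5 ≈ 0.4276.
%ΔY = (128,700 − 102,000)/[(102,000+128,700)/2] = 26700/115350 ≈ 0.2315.
E_I = %ΔQ/%ΔY ≈ 1.85.
E_I > 1: normal good (luxury).

1.85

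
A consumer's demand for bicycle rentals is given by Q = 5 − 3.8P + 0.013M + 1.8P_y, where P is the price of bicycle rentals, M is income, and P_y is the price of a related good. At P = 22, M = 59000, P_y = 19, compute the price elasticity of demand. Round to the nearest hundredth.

Substituting, Q = 5 − 3.8(22) + 0.013(59000) + 1.8(19) = 5 − 83.6 + 767 + 34.2 = 722.6.
∂Q/∂P = −3.8, so E_p = (−3.8)·(22/722.6) ≈ -0.12.
|E_p| < 1: demand is inelastic.

-0.12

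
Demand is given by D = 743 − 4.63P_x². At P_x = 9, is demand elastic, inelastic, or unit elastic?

At P_x = 9, D = 367.97.
dD/dP_x = −2·4.63·P_x = −83.34.
Point elasticity E = (dD/dP_x)·(P_x/D) = -83.34 × 9/367.97 ≈ -2.038.
|E| ≈ 2.038 > 1, so demand is elastic.

elastic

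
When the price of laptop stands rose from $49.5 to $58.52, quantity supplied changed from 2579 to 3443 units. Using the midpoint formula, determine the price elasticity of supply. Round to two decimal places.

1.72

%Δq = (3443 − 2579)/[(2579 + 3443)/2] = 864/3011 ≈ 0.2869.
%ΔP = (58.52 − 49.5)/[(49.5 + 58.52)/2] = 9.02/54.01 ≈ 0.1670.
Arc elasticity E = %Δq/%ΔP ≈ 0.2869/0.1670 ≈ 1.72.
|E| > 1: supply is elastic over this range.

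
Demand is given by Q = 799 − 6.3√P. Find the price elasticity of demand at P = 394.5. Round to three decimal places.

-0.093

At P = 394.5, Q = 673.8692.
dQ/dP = −6.3/(2√P) = −6.3/(2·19.862).
Point elasticity E = (dQ/dP)·(P/Q) = -0.1586 × 394.5/673.8692 ≈ -0.093.
|E| < 1, so demand is inelastic at this price.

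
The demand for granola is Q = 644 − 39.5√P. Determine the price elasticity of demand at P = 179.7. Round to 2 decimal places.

At P = 179.7, Q = 114.4937.
dQ/dP = −39.5/(2√P) = −39.5/(2·13.4052).
Point elasticity E = (dQ/dP)·(P/Q) = -1.4733 × 179.7/114.4937 ≈ -2.31.
|E| > 1, so demand is elastic at this price.

-2.31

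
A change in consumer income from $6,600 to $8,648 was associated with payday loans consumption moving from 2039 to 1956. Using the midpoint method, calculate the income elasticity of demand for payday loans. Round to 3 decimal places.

-0.155

%ΔQ = (1956 − 2039)/[(2039+1956)/2] = -83/1997.5 ≈ -0.0416.
%ΔY = (8,648 − 6,600)/[(6,600+8,648)/2] = 2048/7624 ≈ 0.2686.
E_I = %ΔQ/%ΔY ≈ -0.155.
E_I < 0: inferior good.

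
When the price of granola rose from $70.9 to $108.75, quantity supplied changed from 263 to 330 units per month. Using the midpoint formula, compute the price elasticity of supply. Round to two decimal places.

%ΔQ = (330 − 263)/[(263 + 330)/2] = 67/296.5 ≈ 0.2260.
%ΔP = (108.75 − 70.9)/[(70.9 + 108.75)/2] = 37.85/89.825 ≈ 0.4214.
Arc elasticity E = %ΔQ/%ΔP ≈ 0.2260/0.4214 ≈ 0.54.
|E| < 1: supply is inelastic over this range.

0.54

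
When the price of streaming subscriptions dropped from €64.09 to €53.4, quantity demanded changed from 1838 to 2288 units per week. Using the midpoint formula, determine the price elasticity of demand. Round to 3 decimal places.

-1.199

%ΔQ = (2288 − 1838)/[(1838 + 2288)/2] = 450/2063 ≈ 0.2181.
%ΔP = (53.4 − 64.09)/[(64.09 + 53.4)/2] = -10.69/58.745 ≈ -0.1820.
Arc elasticity E = %ΔQ/%ΔP ≈ 0.2181/-0.1820 ≈ -1.199.
|E| > 1: demand is elastic over this range.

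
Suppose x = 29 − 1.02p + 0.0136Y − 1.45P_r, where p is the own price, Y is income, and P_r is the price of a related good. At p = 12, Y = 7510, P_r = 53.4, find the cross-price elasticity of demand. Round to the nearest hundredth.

-1.87

Substituting, x = 29 − 1.02(12) + 0.0136(7510) − 1.45(53.4) = 29 − 12.24 + 102.136 − 77.43 = 41.466.
∂x/∂P_r = −1.45, so E_xy = -1.45·(53.4/41.466) ≈ -1.87.
E_xy < 0: the goods are complements.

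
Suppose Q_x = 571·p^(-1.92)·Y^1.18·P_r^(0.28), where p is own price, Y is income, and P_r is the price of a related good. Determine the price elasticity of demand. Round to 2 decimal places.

For a Cobb–Douglas (constant-elasticity) form Q_x = A·p^α·…, the elasticity with respect to p equals the exponent α at every point.
Here the exponent on p is -1.92, so the price elasticity of demand is -1.92.

-1.92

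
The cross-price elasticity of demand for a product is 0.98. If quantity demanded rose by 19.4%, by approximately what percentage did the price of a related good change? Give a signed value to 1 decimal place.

19.8

%ΔQ ≈ E × %ΔP_y ⇒ %ΔP_y = %ΔQ / E = (19.4%)/(0.98) ≈ 19.8%.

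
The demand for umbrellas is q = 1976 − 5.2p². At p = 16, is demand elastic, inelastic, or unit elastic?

At p = 16, q = 644.8.
dq/dp = −2·5.2·p = −166.4.
Point elasticity E = (dq/dp)·(p/q) = -166.4 × 16/644.8 ≈ -4.129.
|E| ≈ 4.129 > 1, so demand is elastic.

elastic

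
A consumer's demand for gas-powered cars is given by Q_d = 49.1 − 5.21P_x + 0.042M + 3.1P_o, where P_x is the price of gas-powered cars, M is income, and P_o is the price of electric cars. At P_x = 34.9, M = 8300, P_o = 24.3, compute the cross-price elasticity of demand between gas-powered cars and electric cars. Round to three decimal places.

Substituting, Q_d = 49.1 − 5.21(34.9) + 0.042(8300) + 3.1(24.3) = 49.1 − 181.829 + 348.6 + 75.33 = 291.201.
∂Q_d/∂P_o = +3.1, so E_xy = 3.1·(24.3/291.201) ≈ 0.259.
E_xy > 0: the goods are substitutes.

0.259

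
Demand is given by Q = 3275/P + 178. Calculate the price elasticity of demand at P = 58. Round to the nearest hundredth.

At P = 58, Q = 234.4655.
dQ/dP = −3275/P² = −0.9735.
Point elasticity E = (dQ/dP)·(P/Q) = -0.9735 × 58/234.4655 ≈ -0.24.
|E| < 1, so demand is inelastic at this price.

-0.24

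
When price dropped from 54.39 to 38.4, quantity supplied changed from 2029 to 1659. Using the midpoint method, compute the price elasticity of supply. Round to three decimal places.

%Δq = (1659 − 2029)/[(2029 + 1659)/2] = -370/1844 ≈ -0.2007.
%Δp = (38.4 − 54.39)/[(54.39 + 38.4)/2] = -15.99/46.395 ≈ -0.3446.
Arc elasticity E = %Δq/%Δp ≈ -0.2007/-0.3446 ≈ 0.582.
|E| < 1: supply is inelastic over this range.

0.582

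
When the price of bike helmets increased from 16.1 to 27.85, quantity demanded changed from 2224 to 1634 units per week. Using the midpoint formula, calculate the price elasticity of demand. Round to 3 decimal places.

-0.572

%ΔQ = (1634 − 2224)/[(2224 + 1634)/2] = -590/1929 ≈ -0.3059.
%Δp = (27.85 − 16.1)/[(16.1 + 27.85)/2] = 11.75/21.975 ≈ 0.5347.
Arc elasticity E = %ΔQ/%Δp ≈ -0.3059/0.5347 ≈ -0.572.
|E| < 1: demand is inelastic over this range.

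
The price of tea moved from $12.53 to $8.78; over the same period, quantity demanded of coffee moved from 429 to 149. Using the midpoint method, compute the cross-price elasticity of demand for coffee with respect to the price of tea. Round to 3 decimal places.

%ΔQ_x = (149 − 429)/[(429+149)/2] = -280/289 ≈ -0.9689.
%ΔP_y = (8.78 − 12.53)/[(12.53+8.78)/2] ≈ -0.3519.
E_xy = -0.9689/-0.3519 ≈ 2.753.
E_xy > 0, so coffee and tea are substitutes.

2.753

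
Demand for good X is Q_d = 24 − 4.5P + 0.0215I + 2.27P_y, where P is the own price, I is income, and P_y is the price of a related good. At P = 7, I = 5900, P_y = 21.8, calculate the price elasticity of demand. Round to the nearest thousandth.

Substituting, Q_d = 24 − 4.5(7) + 0.0215(5900) + 2.27(21.8) = 24 − 31.5 + 126.85 + 49.486 = 168.836.
∂Q_d/∂P = −4.5, so E_p = (−4.5)·(7/168.836) ≈ -0.187.
|E_p| < 1: demand is inelastic.

-0.187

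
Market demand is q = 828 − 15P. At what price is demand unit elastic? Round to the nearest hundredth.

27.60

For linear demand q = a − bP, E = −bP/(a − bP). |E| = 1 ⇒ bP = a − bP ⇒ P = a/(2b).
P = 828/(2·15) = 27.60.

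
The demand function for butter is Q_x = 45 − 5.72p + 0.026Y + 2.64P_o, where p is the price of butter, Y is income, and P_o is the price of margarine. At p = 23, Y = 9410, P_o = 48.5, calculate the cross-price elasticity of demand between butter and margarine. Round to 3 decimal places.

Evaluating quantity at (p, Y, P_o) gives Q_x = 45 − 5.72(23) + 0.026(9410) + 2.64(48.5) = 45 − 131.56 + 244.66 + 128.04 = 286.14.
∂Q_x/∂P_o = +2.64, so E_xy = 2.64·(48.5/286.14) ≈ 0.447.
E_xy > 0: the goods are substitutes.

0.447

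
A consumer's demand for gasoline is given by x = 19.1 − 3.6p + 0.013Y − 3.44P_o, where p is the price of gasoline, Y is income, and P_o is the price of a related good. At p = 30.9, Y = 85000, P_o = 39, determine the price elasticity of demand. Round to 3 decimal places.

Evaluating quantity at (p, Y, P_o) gives x = 19.1 − 3.6(30.9) + 0.013(85000) − 3.44(39) = 19.1 − 111.24 + 1105 − 134.16 = 878.7.
∂x/∂p = −3.6, so E_p = (−3.6)·(30.9/878.7) ≈ -0.127.
|E_p| < 1: demand is inelastic.

-0.127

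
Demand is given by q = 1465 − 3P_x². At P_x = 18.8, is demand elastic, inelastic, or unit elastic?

At P_x = 18.8, q = 404.68.
dq/dP_x = −2·3·P_x = −112.8.
Point elasticity E = (dq/dP_x)·(P_x/q) = -112.8 × 18.8/404.68 ≈ -5.240.
|E| ≈ 5.240 > 1, so demand is elastic.

elastic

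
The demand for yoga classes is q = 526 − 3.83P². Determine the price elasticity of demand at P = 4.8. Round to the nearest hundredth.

At P = 4.8, q = 437.7568.
dq/dP = −2·3.83·P = −36.768.
Point elasticity E = (dq/dP)·(P/q) = -36.768 × 4.8/437.7568 ≈ -0.40.
|E| < 1, so demand is inelastic at this price.

-0.40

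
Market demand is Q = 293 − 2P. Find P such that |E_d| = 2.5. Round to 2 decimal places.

Set −bP/(a − bP) = −2.5 ⇒ bP = 2.5(a − bP) ⇒ bP(1+2.5) = 2.5·a.
P = 2.5·293/(2·3.5) ≈ 104.64.

104.64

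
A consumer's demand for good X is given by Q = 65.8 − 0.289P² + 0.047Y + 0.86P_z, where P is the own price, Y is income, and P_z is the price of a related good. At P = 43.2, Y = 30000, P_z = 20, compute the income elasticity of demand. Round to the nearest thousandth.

1.479

Evaluating quantity at (P, Y, P_z) gives Q = 65.8 − 0.289(43.2)² + 0.047(30000) + 0.86(20) = 65.8 − 539.3434 + 1410 + 17.2 = 953.6566.
∂Q/∂Y = +0.047, so E_I = 0.047·(30000/953.6566) ≈ 1.479.
E_I > 1: normal good (luxury).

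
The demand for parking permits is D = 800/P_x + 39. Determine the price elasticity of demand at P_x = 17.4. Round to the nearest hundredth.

-0.54

At P_x = 17.4, D = 84.977.
dD/dP_x = −800/P_x² = −2.6424.
Point elasticity E = (dD/dP_x)·(P_x/D) = -2.6424 × 17.4/84.977 ≈ -0.54.
|E| < 1, so demand is inelastic at this price.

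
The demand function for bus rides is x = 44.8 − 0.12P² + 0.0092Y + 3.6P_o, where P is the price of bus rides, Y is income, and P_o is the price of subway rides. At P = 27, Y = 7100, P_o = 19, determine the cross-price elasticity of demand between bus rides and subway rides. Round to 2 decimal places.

x = 44.8 − 0.12(27)² + 0.0092(7100) + 3.6(19) = 44.8 − 87.48 + 65.32 + 68.4 = 91.04.
∂x/∂P_o = +3.6, so E_xy = 3.6·(19/91.04) ≈ 0.75.
E_xy > 0: the goods are substitutes.

0.75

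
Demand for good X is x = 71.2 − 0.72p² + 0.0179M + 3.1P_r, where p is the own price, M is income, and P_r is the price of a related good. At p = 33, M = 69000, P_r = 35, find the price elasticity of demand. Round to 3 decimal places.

-2.486

Substituting, x = 71.2 − 0.72(33)² + 0.0179(69000) + 3.1(35) = 71.2 − 784.08 + 1235.1 + 108.5 = 630.72.
∂x/∂p = −2·0.72·p = -47.52, so E_p = -47.52·(33/630.72) ≈ -2.486.
|E_p| > 1: demand is elastic.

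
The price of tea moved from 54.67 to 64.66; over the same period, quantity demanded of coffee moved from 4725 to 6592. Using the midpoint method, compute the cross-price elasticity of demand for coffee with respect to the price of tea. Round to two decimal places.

1.97

%ΔQ_x = (6592 − 4725)/[(4725+6592)/2] = 1867/5658.5 ≈ 0.3299.
%ΔP_y = (64.66 − 54.67)/[(54.67+64.66)/2] ≈ 0.1674.
E_xy = 0.3299/0.1674 ≈ 1.97.
E_xy > 0, so coffee and tea are substitutes.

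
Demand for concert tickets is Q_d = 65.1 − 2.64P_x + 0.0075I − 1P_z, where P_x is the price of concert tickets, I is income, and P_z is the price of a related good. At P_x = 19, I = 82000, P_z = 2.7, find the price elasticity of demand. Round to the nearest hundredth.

Q_d = 65.1 − 2.64(19) + 0.0075(82000) − 1(2.7) = 65.1 − 50.16 + 615 − 2.7 = 627.24.
∂Q_d/∂P_x = −2.64, so E_p = (−2.64)·(19/627.24) ≈ -0.08.
|E_p| < 1: demand is inelastic.

-0.08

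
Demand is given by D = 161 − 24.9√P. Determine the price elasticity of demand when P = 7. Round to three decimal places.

At P = 7, D = 95.1208.
dD/dP = −24.9/(2√P) = −24.9/(2·2.6458).
Point elasticity E = (dD/dP)·(P/D) = -4.7057 × 7/95.1208 ≈ -0.346.
|E| < 1, so demand is inelastic at this price.

-0.346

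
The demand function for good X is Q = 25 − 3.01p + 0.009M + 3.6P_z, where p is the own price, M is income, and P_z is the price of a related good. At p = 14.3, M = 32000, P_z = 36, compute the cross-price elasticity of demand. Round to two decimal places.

Substituting, Q = 25 − 3.01(14.3) + 0.009(32000) + 3.6(36) = 25 − 43.043 + 288 + 129.6 = 399.557.
∂Q/∂P_z = +3.6, so E_xy = 3.6·(36/399.557) ≈ 0.32.
E_xy > 0: the goods are substitutes.

0.32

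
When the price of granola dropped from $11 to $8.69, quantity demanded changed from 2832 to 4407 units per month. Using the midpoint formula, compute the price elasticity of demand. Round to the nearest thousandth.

-1.855

%ΔQ = (4407 − 2832)/[(2832 + 4407)/2] = 1575/3619.5 ≈ 0.4351.
%Δp = (8.69 − 11)/[(11 + 8.69)/2] = -2.31/9.845 ≈ -0.2346.
Arc elasticity E = %ΔQ/%Δp ≈ 0.4351/-0.2346 ≈ -1.855.
|E| > 1: demand is elastic over this range.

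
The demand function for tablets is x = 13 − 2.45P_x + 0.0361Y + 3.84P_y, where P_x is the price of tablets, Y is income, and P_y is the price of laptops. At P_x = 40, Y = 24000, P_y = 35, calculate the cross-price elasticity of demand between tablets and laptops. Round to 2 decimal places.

Evaluating quantity at (P_x, Y, P_y) gives x = 13 − 2.45(40) + 0.0361(24000) + 3.84(35) = 13 − 98 + 866.4 + 134.4 = 915.8.
∂x/∂P_y = +3.84, so E_xy = 3.84·(35/915.8) ≈ 0.15.
E_xy > 0: the goods are substitutes.

0.15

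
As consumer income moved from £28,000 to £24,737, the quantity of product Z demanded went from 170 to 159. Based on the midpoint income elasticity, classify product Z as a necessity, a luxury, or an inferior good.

%ΔQ = (159 − 170)/[(170+159)/2] = -11/164.5 ≈ -0.0669.
%ΔI = (24,737 − 28,000)/[(28,000+24,737)/2] = -3263/26368.5 ≈ -0.1237.
E_I = %ΔQ/%ΔI ≈ 0.540.
E_I ∈ (0,1): normal good (necessity).

necessity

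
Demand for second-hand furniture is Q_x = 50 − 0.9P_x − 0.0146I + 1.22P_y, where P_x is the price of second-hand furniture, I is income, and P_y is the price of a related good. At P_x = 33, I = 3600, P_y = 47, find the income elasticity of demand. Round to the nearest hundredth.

Substituting, Q_x = 50 − 0.9(33) − 0.0146(3600) + 1.22(47) = 50 − 29.7 − 52.56 + 57.34 = 25.08.
∂Q_x/∂I = −0.0146, so E_I = -0.0146·(3600/25.08) ≈ -2.10.
E_I < 0: inferior good.

-2.10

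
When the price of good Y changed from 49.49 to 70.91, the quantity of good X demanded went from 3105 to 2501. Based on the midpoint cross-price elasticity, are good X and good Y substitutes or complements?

%ΔQ_x = (2501 − 3105)/[(3105+2501)/2] = -604/2803 ≈ -0.2155.
%ΔP_y = (70.91 − 49.49)/[(49.49+70.91)/2] ≈ 0.3558.
E_xy = -0.2155/0.3558 ≈ -0.606.
E_xy < 0, so the goods are complements.

complements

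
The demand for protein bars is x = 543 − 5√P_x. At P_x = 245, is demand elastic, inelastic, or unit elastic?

inelastic

At P_x = 245, x = 464.7376.
dx/dP_x = −5/(2√P_x) = −5/(2·15.6525).
Point elasticity E = (dx/dP_x)·(P_x/x) = -0.1597 × 245/464.7376 ≈ -0.084.
|E| ≈ 0.084 < 1, so demand is inelastic.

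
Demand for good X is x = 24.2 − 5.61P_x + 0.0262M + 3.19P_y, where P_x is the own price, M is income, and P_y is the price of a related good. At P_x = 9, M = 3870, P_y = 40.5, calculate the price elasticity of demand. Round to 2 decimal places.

First evaluate x: 24.2 − 5.61(9) + 0.0262(3870) + 3.19(40.5) = 24.2 − 50.49 + 101.394 + 129.195 = 204.299.
∂x/∂P_x = −5.61, so E_p = (−5.61)·(9/204.299) ≈ -0.25.
|E_p| < 1: demand is inelastic.

-0.25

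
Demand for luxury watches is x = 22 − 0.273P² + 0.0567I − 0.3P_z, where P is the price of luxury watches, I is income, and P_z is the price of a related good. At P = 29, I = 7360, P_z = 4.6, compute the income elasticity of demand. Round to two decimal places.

2.00

x = 22 − 0.273(29)² + 0.0567(7360) − 0.3(4.6) = 22 − 229.593 + 417.312 − 1.38 = 208.339.
∂x/∂I = +0.0567, so E_I = 0.0567·(7360/208.339) ≈ 2.00.
E_I > 1: normal good (luxury).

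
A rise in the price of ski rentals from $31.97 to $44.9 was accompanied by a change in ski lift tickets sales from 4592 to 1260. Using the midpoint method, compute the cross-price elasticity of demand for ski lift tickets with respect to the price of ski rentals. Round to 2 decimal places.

%ΔQ_x = (1260 − 4592)/[(4592+1260)/2] = -3332/2926 ≈ -1.1388.
%ΔP_y = (44.9 − 31.97)/[(31.97+44.9)/2] ≈ 0.3364.
E_xy = -1.1388/0.3364 ≈ -3.39.
E_xy < 0, so ski lift tickets and ski rentals are complements.

-3.39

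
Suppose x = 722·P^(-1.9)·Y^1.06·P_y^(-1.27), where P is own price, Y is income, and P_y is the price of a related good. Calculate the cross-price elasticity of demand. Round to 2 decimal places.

-1.27

For a Cobb–Douglas (constant-elasticity) form x = A·P_y^α·…, the elasticity with respect to P_y equals the exponent α at every point.
Here the exponent on P_y is -1.27, so the cross-price elasticity of demand is -1.27.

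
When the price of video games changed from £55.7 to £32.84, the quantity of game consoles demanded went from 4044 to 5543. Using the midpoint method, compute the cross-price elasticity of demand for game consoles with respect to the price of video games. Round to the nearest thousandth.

%ΔQ_x = (5543 − 4044)/[(4044+5543)/2] = 1499/4793.5 ≈ 0.3127.
%ΔP_y = (32.84 − 55.7)/[(55.7+32.84)/2] ≈ -0.5164.
E_xy = 0.3127/-0.5164 ≈ -0.606.
E_xy < 0, so game consoles and video games are complements.

-0.606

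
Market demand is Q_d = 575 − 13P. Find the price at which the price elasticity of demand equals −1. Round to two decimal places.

For linear demand Q_d = a − bP, E = −bP/(a − bP). |E| = 1 ⇒ bP = a − bP ⇒ P = a/(2b).
P = 575/(2·13) ≈ 22.12.

22.12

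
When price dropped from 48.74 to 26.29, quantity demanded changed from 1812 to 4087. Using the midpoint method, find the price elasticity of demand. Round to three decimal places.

-1.289

%Δq = (4087 − 1812)/[(1812 + 4087)/2] = 2275/2949.5 ≈ 0.7713.
%Δp = (26.29 − 48.74)/[(48.74 + 26.29)/2] = -22.45/37.515 ≈ -0.5984.
Arc elasticity E = %Δq/%Δp ≈ 0.7713/-0.5984 ≈ -1.289.
|E| > 1: demand is elastic over this range.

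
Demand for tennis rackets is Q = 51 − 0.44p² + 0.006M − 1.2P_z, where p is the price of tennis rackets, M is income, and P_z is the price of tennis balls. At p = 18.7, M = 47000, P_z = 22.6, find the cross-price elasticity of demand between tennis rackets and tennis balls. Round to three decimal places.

At the given point, Q = 51 − 0.44(18.7)² + 0.006(47000) − 1.2(22.6) = 51 − 153.8636 + 282 − 27.12 = 152.0164.
∂Q/∂P_z = −1.2, so E_xy = -1.2·(22.6/152.0164) ≈ -0.178.
E_xy < 0: the goods are complements.

-0.178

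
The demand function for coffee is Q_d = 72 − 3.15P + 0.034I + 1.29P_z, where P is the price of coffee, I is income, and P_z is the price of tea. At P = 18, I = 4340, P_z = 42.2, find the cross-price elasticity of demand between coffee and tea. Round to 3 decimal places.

0.251

Substituting, Q_d = 72 − 3.15(18) + 0.034(4340) + 1.29(42.2) = 72 − 56.7 + 147.56 + 54.438 = 217.298.
∂Q_d/∂P_z = +1.29, so E_xy = 1.29·(42.2/217.298) ≈ 0.251.
E_xy > 0: the goods are substitutes.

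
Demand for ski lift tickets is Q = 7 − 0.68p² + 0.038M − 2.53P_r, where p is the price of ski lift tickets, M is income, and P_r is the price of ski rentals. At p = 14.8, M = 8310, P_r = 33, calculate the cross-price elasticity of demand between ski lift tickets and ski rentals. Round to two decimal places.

-0.92

Q = 7 − 0.68(14.8)² + 0.038(8310) − 2.53(33) = 7 − 148.9472 + 315.78 − 83.49 = 90.3428.
∂Q/∂P_r = −2.53, so E_xy = -2.53·(33/90.3428) ≈ -0.92.
E_xy < 0: the goods are complements.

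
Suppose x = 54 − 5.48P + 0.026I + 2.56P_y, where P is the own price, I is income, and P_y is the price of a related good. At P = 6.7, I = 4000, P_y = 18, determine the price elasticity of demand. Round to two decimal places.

-0.22

x = 54 − 5.48(6.7) + 0.026(4000) + 2.56(18) = 54 − 36.716 + 104 + 46.08 = 167.364.
∂x/∂P = −5.48, so E_p = (−5.48)·(6.7/167.364) ≈ -0.22.
|E_p| < 1: demand is inelastic.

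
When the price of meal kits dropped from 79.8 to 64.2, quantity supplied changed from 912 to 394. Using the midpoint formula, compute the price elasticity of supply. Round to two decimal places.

3.66

%Δq = (394 − 912)/[(912 + 394)/2] = -518/653 ≈ -0.7933.
%ΔP = (64.2 − 79.8)/[(79.8 + 64.2)/2] = -15.6/72 ≈ -0.2167.
Arc elasticity E = %Δq/%ΔP ≈ -0.7933/-0.2167 ≈ 3.66.
|E| > 1: supply is elastic over this range.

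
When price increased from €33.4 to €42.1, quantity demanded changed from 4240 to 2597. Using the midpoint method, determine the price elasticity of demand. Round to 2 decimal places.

-2.09

%Δq = (2597 − 4240)/[(4240 + 2597)/2] = -1643/3418.5 ≈ -0.4806.
%Δp = (42.1 − 33.4)/[(33.4 + 42.1)/2] = 8.7/37.75 ≈ 0.2305.
Arc elasticity E = %Δq/%Δp ≈ -0.4806/0.2305 ≈ -2.09.
|E| > 1: demand is elastic over this range.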